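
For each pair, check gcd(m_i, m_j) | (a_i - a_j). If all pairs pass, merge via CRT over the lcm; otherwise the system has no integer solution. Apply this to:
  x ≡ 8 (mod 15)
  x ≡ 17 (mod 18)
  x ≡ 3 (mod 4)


Moduli 15, 18, 4 are not pairwise coprime, so CRT works modulo lcm(m_i) when all pairwise compatibility conditions hold.
Pairwise compatibility: gcd(m_i, m_j) must divide a_i - a_j for every pair.
Merge one congruence at a time:
  Start: x ≡ 8 (mod 15).
  Combine with x ≡ 17 (mod 18): gcd(15, 18) = 3; 17 - 8 = 9, which IS divisible by 3, so compatible.
    Write x = 8 + 15·t and substitute into x ≡ 17 (mod 18): 15·t ≡ 17 − 8 = 9 (mod 18).
    Divide the congruence (and modulus) by g = 3: 5·t ≡ 3 (mod 6).
    The inverse of 5 mod 6 is 5 (since 5·5 = 25 = 4·6 + 1), so t ≡ 5·3 = 15 ≡ 3 (mod 6).
    Then x = 8 + 15·3 = 53, valid modulo lcm(15, 18) = 90: x ≡ 53 (mod 90).
  Combine with x ≡ 3 (mod 4): gcd(90, 4) = 2; 3 - 53 = -50, which IS divisible by 2, so compatible.
    Write x = 53 + 90·t and substitute into x ≡ 3 (mod 4): 90·t ≡ 3 − 53 = -50 (mod 4).
    Divide the congruence (and modulus) by g = 2: 45·t ≡ -25 (mod 2).
    Reduce coefficients mod 2: 1·t ≡ 1 (mod 2).
    So t ≡ 1 (mod 2).
    Then x = 53 + 90·1 = 143, valid modulo lcm(90, 4) = 180: x ≡ 143 (mod 180).
Verify: 143 mod 15 = 8, 143 mod 18 = 17, 143 mod 4 = 3.

x ≡ 143 (mod 180).


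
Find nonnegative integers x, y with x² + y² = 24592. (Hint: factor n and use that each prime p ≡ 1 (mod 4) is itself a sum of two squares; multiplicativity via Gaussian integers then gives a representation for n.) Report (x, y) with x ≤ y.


Step 1: Factor n = 24592 = 2^4 · 29 · 53.
Step 2: Check the mod-4 condition on each prime factor: 2 = 2 (special); 29 ≡ 1 (mod 4), exponent 1; 53 ≡ 1 (mod 4), exponent 1.
All primes ≡ 3 (mod 4) appear to even exponent (or don't appear), so by the two-squares theorem n IS expressible as a sum of two squares.
Step 3: Build a representation. Group n = k² · m with k = 4 and m = 29 · 53 = 1537 (a product of primes ≡ 1 (mod 4)); a representation of m scales to one of n via (k·x)² + (k·y)² = k²(x² + y²). Each prime p ≡ 1 (mod 4) is itself a sum of two squares; find a² by testing p − a² for a perfect square:
  29: 29 − 1² = 28, 29 − 2² = 25 = 5² ⇒ 29 = 2² + 5².
  53: 53 − 1² = 52, 53 − 2² = 49 = 7² ⇒ 53 = 2² + 7².
  Combine using the Brahmagupta–Fibonacci identity (a² + b²)(c² + d²) = (ac − bd)² + (ad + bc)² = (ac + bd)² + (ad − bc)²:
  29 · 53 = 1537: from (2² + 5²)(2² + 7²), take (2·2 − 5·7, 2·7 + 5·2) = (4 − 35, 14 + 10) = (-31, 24); dropping signs (only squares matter) gives (31, 24); check 31² + 24² = 961 + 576 = 1537 ✓.
  Scale by k = 4: (4·31, 4·24) = (124, 96).
Step 4: Order so x ≤ y and verify: 96² + 124² = 9216 + 15376 = 24592 = n. ✓

n = 24592 = 96² + 124² (one valid representation with x ≤ y).


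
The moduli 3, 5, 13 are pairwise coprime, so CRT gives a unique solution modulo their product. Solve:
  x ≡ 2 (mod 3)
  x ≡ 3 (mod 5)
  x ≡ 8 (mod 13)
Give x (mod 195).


Moduli 3, 5, 13 are pairwise coprime; by CRT there is a unique solution modulo M = 3 · 5 · 13 = 195.
Solve pairwise, accumulating the modulus:
  Start with x ≡ 2 (mod 3).
  Combine with x ≡ 3 (mod 5): since gcd(3, 5) = 1, we get a unique residue mod 15.
    Write x = 2 + 3·t and substitute into x ≡ 3 (mod 5): 3·t ≡ 3 − 2 = 1 (mod 5).
    The inverse of 3 mod 5 is 2 (since 3·2 = 6 = 1·5 + 1), so t ≡ 2·1 = 2 ≡ 2 (mod 5).
    Then x = 2 + 3·2 = 8, valid modulo lcm(3, 5) = 15: x ≡ 8 (mod 15).
  Combine with x ≡ 8 (mod 13): since gcd(15, 13) = 1, we get a unique residue mod 195.
    Write x = 8 + 15·t and substitute into x ≡ 8 (mod 13): 15·t ≡ 8 − 8 = 0 (mod 13).
    Reduce coefficients mod 13: 2·t ≡ 0 (mod 13).
    The inverse of 2 mod 13 is 7 (since 2·7 = 14 = 1·13 + 1), so t ≡ 7·0 = 0 ≡ 0 (mod 13).
    Then x = 8 + 15·0 = 8, valid modulo lcm(15, 13) = 195: x ≡ 8 (mod 195).
Verify: 8 mod 3 = 2 ✓, 8 mod 5 = 3 ✓, 8 mod 13 = 8 ✓.

x ≡ 8 (mod 195).


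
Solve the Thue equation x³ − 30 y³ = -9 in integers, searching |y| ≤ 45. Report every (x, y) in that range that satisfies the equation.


The equation is x³ - 30y³ = -9. For fixed y, x³ = 30·y³ − 9, so a solution requires the RHS to be a perfect cube.
Strategy: iterate y from -45 to 45, compute RHS = 30·y³ − 9, and check whether it is a (positive or negative) perfect cube.
Check small values of y:
  y = 0: RHS = -9 is not a perfect cube.
  y = 1: RHS = 21 is not a perfect cube.
  y = -1: RHS = -39 is not a perfect cube.
  y = 2: RHS = 231 is not a perfect cube.
  y = -2: RHS = -249 is not a perfect cube.
  y = 3: RHS = 801 is not a perfect cube.
  y = -3: RHS = -819 is not a perfect cube.
Continuing the search up to |y| = 45 finds no solutions either.
No (x, y) in the scanned range satisfies the equation.

No integer solutions with |y| ≤ 45.


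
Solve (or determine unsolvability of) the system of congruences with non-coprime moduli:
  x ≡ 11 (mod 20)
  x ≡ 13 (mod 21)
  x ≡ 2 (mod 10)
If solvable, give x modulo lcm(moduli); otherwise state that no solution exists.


Moduli 20, 21, 10 are not pairwise coprime, so CRT works modulo lcm(m_i) when all pairwise compatibility conditions hold.
Pairwise compatibility: gcd(m_i, m_j) must divide a_i - a_j for every pair.
Merge one congruence at a time:
  Start: x ≡ 11 (mod 20).
  Combine with x ≡ 13 (mod 21): gcd(20, 21) = 1; 13 - 11 = 2, which IS divisible by 1, so compatible.
    Write x = 11 + 20·t and substitute into x ≡ 13 (mod 21): 20·t ≡ 13 − 11 = 2 (mod 21).
    The inverse of 20 mod 21 is 20 (since 20·20 = 400 = 19·21 + 1), so t ≡ 20·2 = 40 ≡ 19 (mod 21).
    Then x = 11 + 20·19 = 391, valid modulo lcm(20, 21) = 420: x ≡ 391 (mod 420).
  Combine with x ≡ 2 (mod 10): gcd(420, 10) = 10, and 2 - 391 = -389 is NOT divisible by 10.
    ⇒ system is inconsistent (no integer solution).

No solution (the system is inconsistent).


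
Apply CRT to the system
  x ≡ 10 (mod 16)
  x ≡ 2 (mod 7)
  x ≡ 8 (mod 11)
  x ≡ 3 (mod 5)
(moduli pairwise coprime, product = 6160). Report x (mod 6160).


Product of moduli M = 16 · 7 · 11 · 5 = 6160.
Merge one congruence at a time:
  Start: x ≡ 10 (mod 16).
  Combine with x ≡ 2 (mod 7); new modulus lcm = 112.
    Write x = 10 + 16·t and substitute into x ≡ 2 (mod 7): 16·t ≡ 2 − 10 = -8 (mod 7).
    Reduce coefficients mod 7: 2·t ≡ 6 (mod 7).
    The inverse of 2 mod 7 is 4 (since 2·4 = 8 = 1·7 + 1), so t ≡ 4·6 = 24 ≡ 3 (mod 7).
    Then x = 10 + 16·3 = 58, valid modulo lcm(16, 7) = 112: x ≡ 58 (mod 112).
  Combine with x ≡ 8 (mod 11); new modulus lcm = 1232.
    Write x = 58 + 112·t and substitute into x ≡ 8 (mod 11): 112·t ≡ 8 − 58 = -50 (mod 11).
    Reduce coefficients mod 11: 2·t ≡ 5 (mod 11).
    The inverse of 2 mod 11 is 6 (since 2·6 = 12 = 1·11 + 1), so t ≡ 6·5 = 30 ≡ 8 (mod 11).
    Then x = 58 + 112·8 = 954, valid modulo lcm(112, 11) = 1232: x ≡ 954 (mod 1232).
  Combine with x ≡ 3 (mod 5); new modulus lcm = 6160.
    Write x = 954 + 1232·t and substitute into x ≡ 3 (mod 5): 1232·t ≡ 3 − 954 = -951 (mod 5).
    Reduce coefficients mod 5: 2·t ≡ 4 (mod 5).
    The inverse of 2 mod 5 is 3 (since 2·3 = 6 = 1·5 + 1), so t ≡ 3·4 = 12 ≡ 2 (mod 5).
    Then x = 954 + 1232·2 = 3418, valid modulo lcm(1232, 5) = 6160: x ≡ 3418 (mod 6160).
Verify against each original: 3418 mod 16 = 10, 3418 mod 7 = 2, 3418 mod 11 = 8, 3418 mod 5 = 3.

x ≡ 3418 (mod 6160).


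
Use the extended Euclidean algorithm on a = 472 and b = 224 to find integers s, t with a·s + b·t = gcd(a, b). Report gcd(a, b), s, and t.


Euclidean algorithm on (472, 224) — divide until remainder is 0:
  472 = 2 · 224 + 24
  224 = 9 · 24 + 8
  24 = 3 · 8 + 0
gcd(472, 224) = 8.
Track Bezout coefficients alongside the remainders: start with r₀ = 472 = a·1 + b·0 (s = 1, t = 0) and r₁ = 224 = a·0 + b·1 (s = 0, t = 1); each new remainder r_{k+1} = r_{k-1} − q_k·r_k inherits s_{k+1} = s_{k-1} − q_k·s_k, t_{k+1} = t_{k-1} − q_k·t_k, so r_k = a·s_k + b·t_k at every step:
  q = 2: r = 24, s = 1 − 2·0 = 1, t = 0 − 2·1 = -2  (check: 472·1 + 224·(-2) = 24)
  q = 9: r = 8, s = 0 − 9·1 = -9, t = 1 − 9·(-2) = 19  (check: 472·(-9) + 224·19 = 8)
The row with r = 8 (the gcd) gives the Bezout coefficients s = -9, t = 19.
Result: 472 · (-9) + 224 · (19) = 8.

gcd(472, 224) = 8; s = -9, t = 19 (check: 472·(-9) + 224·19 = 8).


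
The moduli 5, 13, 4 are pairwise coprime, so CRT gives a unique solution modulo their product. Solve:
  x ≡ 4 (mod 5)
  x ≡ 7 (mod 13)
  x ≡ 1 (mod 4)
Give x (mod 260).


Moduli 5, 13, 4 are pairwise coprime; by CRT there is a unique solution modulo M = 5 · 13 · 4 = 260.
Solve pairwise, accumulating the modulus:
  Start with x ≡ 4 (mod 5).
  Combine with x ≡ 7 (mod 13): since gcd(5, 13) = 1, we get a unique residue mod 65.
    Write x = 4 + 5·t and substitute into x ≡ 7 (mod 13): 5·t ≡ 7 − 4 = 3 (mod 13).
    The inverse of 5 mod 13 is 8 (since 5·8 = 40 = 3·13 + 1), so t ≡ 8·3 = 24 ≡ 11 (mod 13).
    Then x = 4 + 5·11 = 59, valid modulo lcm(5, 13) = 65: x ≡ 59 (mod 65).
  Combine with x ≡ 1 (mod 4): since gcd(65, 4) = 1, we get a unique residue mod 260.
    Write x = 59 + 65·t and substitute into x ≡ 1 (mod 4): 65·t ≡ 1 − 59 = -58 (mod 4).
    Reduce coefficients mod 4: 1·t ≡ 2 (mod 4).
    So t ≡ 2 (mod 4).
    Then x = 59 + 65·2 = 189, valid modulo lcm(65, 4) = 260: x ≡ 189 (mod 260).
Verify: 189 mod 5 = 4 ✓, 189 mod 13 = 7 ✓, 189 mod 4 = 1 ✓.

x ≡ 189 (mod 260).


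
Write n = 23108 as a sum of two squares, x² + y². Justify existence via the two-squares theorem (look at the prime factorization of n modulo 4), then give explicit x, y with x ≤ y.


Step 1: Factor n = 23108 = 2^2 · 53 · 109.
Step 2: Check the mod-4 condition on each prime factor: 2 = 2 (special); 53 ≡ 1 (mod 4), exponent 1; 109 ≡ 1 (mod 4), exponent 1.
All primes ≡ 3 (mod 4) appear to even exponent (or don't appear), so by the two-squares theorem n IS expressible as a sum of two squares.
Step 3: Build a representation. Group n = k² · m with k = 2 and m = 53 · 109 = 5777 (a product of primes ≡ 1 (mod 4)); a representation of m scales to one of n via (k·x)² + (k·y)² = k²(x² + y²). Each prime p ≡ 1 (mod 4) is itself a sum of two squares; find a² by testing p − a² for a perfect square:
  53: 53 − 1² = 52, 53 − 2² = 49 = 7² ⇒ 53 = 2² + 7².
  109: 109 − 1² = 108, 109 − 2² = 105, 109 − 3² = 100 = 10² ⇒ 109 = 3² + 10².
  Combine using the Brahmagupta–Fibonacci identity (a² + b²)(c² + d²) = (ac − bd)² + (ad + bc)² = (ac + bd)² + (ad − bc)²:
  53 · 109 = 5777: from (2² + 7²)(3² + 10²), take (2·3 − 7·10, 2·10 + 7·3) = (6 − 70, 20 + 21) = (-64, 41); dropping signs (only squares matter) gives (64, 41); check 64² + 41² = 4096 + 1681 = 5777 ✓.
  Scale by k = 2: (2·64, 2·41) = (128, 82).
Step 4: Order so x ≤ y and verify: 82² + 128² = 6724 + 16384 = 23108 = n. ✓

n = 23108 = 82² + 128² (one valid representation with x ≤ y).


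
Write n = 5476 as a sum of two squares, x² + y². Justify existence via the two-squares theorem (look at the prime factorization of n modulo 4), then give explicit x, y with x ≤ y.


Step 1: Factor n = 5476 = 2^2 · 37^2.
Step 2: Check the mod-4 condition on each prime factor: 2 = 2 (special); 37 ≡ 1 (mod 4), exponent 2.
All primes ≡ 3 (mod 4) appear to even exponent (or don't appear), so by the two-squares theorem n IS expressible as a sum of two squares.
Step 3: Build a representation. Group n = k² · m with k = 2 and m = 37 · 37 = 1369 (a product of primes ≡ 1 (mod 4)); a representation of m scales to one of n via (k·x)² + (k·y)² = k²(x² + y²). Each prime p ≡ 1 (mod 4) is itself a sum of two squares; find a² by testing p − a² for a perfect square:
  37: 37 − 1² = 36 = 6² ⇒ 37 = 1² + 6².
  Combine using the Brahmagupta–Fibonacci identity (a² + b²)(c² + d²) = (ac − bd)² + (ad + bc)² = (ac + bd)² + (ad − bc)²:
  37 · 37 = 1369: from (1² + 6²)(1² + 6²), take (1·1 − 6·6, 1·6 + 6·1) = (1 − 36, 6 + 6) = (-35, 12); dropping signs (only squares matter) gives (35, 12); check 35² + 12² = 1225 + 144 = 1369 ✓.
  Scale by k = 2: (2·35, 2·12) = (70, 24).
Step 4: Order so x ≤ y and verify: 24² + 70² = 576 + 4900 = 5476 = n. ✓

n = 5476 = 24² + 70² (one valid representation with x ≤ y).


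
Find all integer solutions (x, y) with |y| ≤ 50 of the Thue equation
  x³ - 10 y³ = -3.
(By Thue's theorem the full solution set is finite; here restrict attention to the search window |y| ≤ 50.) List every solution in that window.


The equation is x³ - 10y³ = -3. For fixed y, x³ = 10·y³ − 3, so a solution requires the RHS to be a perfect cube.
Strategy: iterate y from -50 to 50, compute RHS = 10·y³ − 3, and check whether it is a (positive or negative) perfect cube.
Check small values of y:
  y = 0: RHS = -3 is not a perfect cube.
  y = 1: RHS = 7 is not a perfect cube.
  y = -1: RHS = -13 is not a perfect cube.
  y = 2: RHS = 77 is not a perfect cube.
  y = -2: RHS = -83 is not a perfect cube.
  y = 3: RHS = 267 is not a perfect cube.
  y = -3: RHS = -273 is not a perfect cube.
Continuing the search up to |y| = 50 finds no solutions either.
No (x, y) in the scanned range satisfies the equation.

No integer solutions with |y| ≤ 50.


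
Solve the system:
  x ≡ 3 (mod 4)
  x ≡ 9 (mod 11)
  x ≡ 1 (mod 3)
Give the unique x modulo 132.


Moduli 4, 11, 3 are pairwise coprime; by CRT there is a unique solution modulo M = 4 · 11 · 3 = 132.
Solve pairwise, accumulating the modulus:
  Start with x ≡ 3 (mod 4).
  Combine with x ≡ 9 (mod 11): since gcd(4, 11) = 1, we get a unique residue mod 44.
    Write x = 3 + 4·t and substitute into x ≡ 9 (mod 11): 4·t ≡ 9 − 3 = 6 (mod 11).
    The inverse of 4 mod 11 is 3 (since 4·3 = 12 = 1·11 + 1), so t ≡ 3·6 = 18 ≡ 7 (mod 11).
    Then x = 3 + 4·7 = 31, valid modulo lcm(4, 11) = 44: x ≡ 31 (mod 44).
  Combine with x ≡ 1 (mod 3): since gcd(44, 3) = 1, we get a unique residue mod 132.
    Write x = 31 + 44·t and substitute into x ≡ 1 (mod 3): 44·t ≡ 1 − 31 = -30 (mod 3).
    Reduce coefficients mod 3: 2·t ≡ 0 (mod 3).
    The inverse of 2 mod 3 is 2 (since 2·2 = 4 = 1·3 + 1), so t ≡ 2·0 = 0 ≡ 0 (mod 3).
    Then x = 31 + 44·0 = 31, valid modulo lcm(44, 3) = 132: x ≡ 31 (mod 132).
Verify: 31 mod 4 = 3 ✓, 31 mod 11 = 9 ✓, 31 mod 3 = 1 ✓.

x ≡ 31 (mod 132).


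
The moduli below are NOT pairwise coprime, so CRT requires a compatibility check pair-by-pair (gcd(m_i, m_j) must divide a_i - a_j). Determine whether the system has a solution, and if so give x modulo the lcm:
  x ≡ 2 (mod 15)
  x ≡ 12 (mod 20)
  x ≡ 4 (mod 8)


Moduli 15, 20, 8 are not pairwise coprime, so CRT works modulo lcm(m_i) when all pairwise compatibility conditions hold.
Pairwise compatibility: gcd(m_i, m_j) must divide a_i - a_j for every pair.
Merge one congruence at a time:
  Start: x ≡ 2 (mod 15).
  Combine with x ≡ 12 (mod 20): gcd(15, 20) = 5; 12 - 2 = 10, which IS divisible by 5, so compatible.
    Write x = 2 + 15·t and substitute into x ≡ 12 (mod 20): 15·t ≡ 12 − 2 = 10 (mod 20).
    Divide the congruence (and modulus) by g = 5: 3·t ≡ 2 (mod 4).
    The inverse of 3 mod 4 is 3 (since 3·3 = 9 = 2·4 + 1), so t ≡ 3·2 = 6 ≡ 2 (mod 4).
    Then x = 2 + 15·2 = 32, valid modulo lcm(15, 20) = 60: x ≡ 32 (mod 60).
  Combine with x ≡ 4 (mod 8): gcd(60, 8) = 4; 4 - 32 = -28, which IS divisible by 4, so compatible.
    Write x = 32 + 60·t and substitute into x ≡ 4 (mod 8): 60·t ≡ 4 − 32 = -28 (mod 8).
    Divide the congruence (and modulus) by g = 4: 15·t ≡ -7 (mod 2).
    Reduce coefficients mod 2: 1·t ≡ 1 (mod 2).
    So t ≡ 1 (mod 2).
    Then x = 32 + 60·1 = 92, valid modulo lcm(60, 8) = 120: x ≡ 92 (mod 120).
Verify: 92 mod 15 = 2, 92 mod 20 = 12, 92 mod 8 = 4.

x ≡ 92 (mod 120).


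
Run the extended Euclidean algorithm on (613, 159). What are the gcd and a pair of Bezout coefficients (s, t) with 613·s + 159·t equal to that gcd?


Euclidean algorithm on (613, 159) — divide until remainder is 0:
  613 = 3 · 159 + 136
  159 = 1 · 136 + 23
  136 = 5 · 23 + 21
  23 = 1 · 21 + 2
  21 = 10 · 2 + 1
  2 = 2 · 1 + 0
gcd(613, 159) = 1.
Track Bezout coefficients alongside the remainders: start with r₀ = 613 = a·1 + b·0 (s = 1, t = 0) and r₁ = 159 = a·0 + b·1 (s = 0, t = 1); each new remainder r_{k+1} = r_{k-1} − q_k·r_k inherits s_{k+1} = s_{k-1} − q_k·s_k, t_{k+1} = t_{k-1} − q_k·t_k, so r_k = a·s_k + b·t_k at every step:
  q = 3: r = 136, s = 1 − 3·0 = 1, t = 0 − 3·1 = -3  (check: 613·1 + 159·(-3) = 136)
  q = 1: r = 23, s = 0 − 1·1 = -1, t = 1 − 1·(-3) = 4  (check: 613·(-1) + 159·4 = 23)
  q = 5: r = 21, s = 1 − 5·(-1) = 6, t = -3 − 5·4 = -23  (check: 613·6 + 159·(-23) = 21)
  q = 1: r = 2, s = -1 − 1·6 = -7, t = 4 − 1·(-23) = 27  (check: 613·(-7) + 159·27 = 2)
  q = 10: r = 1, s = 6 − 10·(-7) = 76, t = -23 − 10·27 = -293  (check: 613·76 + 159·(-293) = 1)
The row with r = 1 (the gcd) gives the Bezout coefficients s = 76, t = -293.
Result: 613 · (76) + 159 · (-293) = 1.

gcd(613, 159) = 1; s = 76, t = -293 (check: 613·76 + 159·(-293) = 1).


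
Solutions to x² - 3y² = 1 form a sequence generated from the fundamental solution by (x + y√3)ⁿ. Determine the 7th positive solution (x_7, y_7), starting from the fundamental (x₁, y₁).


Step 1: Find the fundamental solution (x₁, y₁) of x² - 3y² = 1.
  Expand √3 as a continued fraction. a₀ = ⌊√3⌋ = 1; iterate m_{k+1} = d_k·a_k − m_k, d_{k+1} = (3 − m_{k+1}²)/d_k, a_{k+1} = ⌊(a₀ + m_{k+1})/d_{k+1}⌋ (starting m₀ = 0, d₀ = 1), with convergents p_k = a_k·p_{k-1} + p_{k-2}, q_k = a_k·q_{k-1} + q_{k-2} (p₋₁ = 1, q₋₁ = 0):
  k = 0: a₀ = 1; p₀/q₀ = 1/1; p₀² − 3·q₀² = 1 − 3 = -2.
  k = 1: m = 1, d = 2, a = ⌊(1 + 1)/2⌋ = 1; p/q = (1·1 + 1)/(1·1 + 0) = 2/1; p² − 3·q² = 4 − 3 = 1.
  The first convergent with p² − 3·q² = 1 gives the fundamental solution (x₁, y₁) = (2, 1).
Step 2: Apply the recurrence (x_{n+1}, y_{n+1}) = (x₁x_n + 3y₁y_n, x₁y_n + y₁x_n) repeatedly.
  From (x_1, y_1) = (2, 1): x_2 = 2·2 + 3·1·1 = 7; y_2 = 2·1 + 1·2 = 4.
  From (x_2, y_2) = (7, 4): x_3 = 2·7 + 3·1·4 = 26; y_3 = 2·4 + 1·7 = 15.
  From (x_3, y_3) = (26, 15): x_4 = 2·26 + 3·1·15 = 97; y_4 = 2·15 + 1·26 = 56.
  From (x_4, y_4) = (97, 56): x_5 = 2·97 + 3·1·56 = 362; y_5 = 2·56 + 1·97 = 209.
  From (x_5, y_5) = (362, 209): x_6 = 2·362 + 3·1·209 = 1351; y_6 = 2·209 + 1·362 = 780.
  From (x_6, y_6) = (1351, 780): x_7 = 2·1351 + 3·1·780 = 5042; y_7 = 2·780 + 1·1351 = 2911.
Step 3: Verify x_7² - 3·y_7² = 25421764 - 25421763 = 1 (should be 1). ✓

(x_1, y_1) = (2, 1); (x_7, y_7) = (5042, 2911).


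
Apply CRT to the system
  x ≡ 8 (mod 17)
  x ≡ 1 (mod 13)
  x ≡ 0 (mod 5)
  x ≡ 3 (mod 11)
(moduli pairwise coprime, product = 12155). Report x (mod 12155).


Product of moduli M = 17 · 13 · 5 · 11 = 12155.
Merge one congruence at a time:
  Start: x ≡ 8 (mod 17).
  Combine with x ≡ 1 (mod 13); new modulus lcm = 221.
    Write x = 8 + 17·t and substitute into x ≡ 1 (mod 13): 17·t ≡ 1 − 8 = -7 (mod 13).
    Reduce coefficients mod 13: 4·t ≡ 6 (mod 13).
    The inverse of 4 mod 13 is 10 (since 4·10 = 40 = 3·13 + 1), so t ≡ 10·6 = 60 ≡ 8 (mod 13).
    Then x = 8 + 17·8 = 144, valid modulo lcm(17, 13) = 221: x ≡ 144 (mod 221).
  Combine with x ≡ 0 (mod 5); new modulus lcm = 1105.
    Write x = 144 + 221·t and substitute into x ≡ 0 (mod 5): 221·t ≡ 0 − 144 = -144 (mod 5).
    Reduce coefficients mod 5: 1·t ≡ 1 (mod 5).
    So t ≡ 1 (mod 5).
    Then x = 144 + 221·1 = 365, valid modulo lcm(221, 5) = 1105: x ≡ 365 (mod 1105).
  Combine with x ≡ 3 (mod 11); new modulus lcm = 12155.
    Write x = 365 + 1105·t and substitute into x ≡ 3 (mod 11): 1105·t ≡ 3 − 365 = -362 (mod 11).
    Reduce coefficients mod 11: 5·t ≡ 1 (mod 11).
    The inverse of 5 mod 11 is 9 (since 5·9 = 45 = 4·11 + 1), so t ≡ 9·1 = 9 ≡ 9 (mod 11).
    Then x = 365 + 1105·9 = 10310, valid modulo lcm(1105, 11) = 12155: x ≡ 10310 (mod 12155).
Verify against each original: 10310 mod 17 = 8, 10310 mod 13 = 1, 10310 mod 5 = 0, 10310 mod 11 = 3.

x ≡ 10310 (mod 12155).


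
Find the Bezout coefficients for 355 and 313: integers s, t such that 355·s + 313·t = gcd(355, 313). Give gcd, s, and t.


Euclidean algorithm on (355, 313) — divide until remainder is 0:
  355 = 1 · 313 + 42
  313 = 7 · 42 + 19
  42 = 2 · 19 + 4
  19 = 4 · 4 + 3
  4 = 1 · 3 + 1
  3 = 3 · 1 + 0
gcd(355, 313) = 1.
Track Bezout coefficients alongside the remainders: start with r₀ = 355 = a·1 + b·0 (s = 1, t = 0) and r₁ = 313 = a·0 + b·1 (s = 0, t = 1); each new remainder r_{k+1} = r_{k-1} − q_k·r_k inherits s_{k+1} = s_{k-1} − q_k·s_k, t_{k+1} = t_{k-1} − q_k·t_k, so r_k = a·s_k + b·t_k at every step:
  q = 1: r = 42, s = 1 − 1·0 = 1, t = 0 − 1·1 = -1  (check: 355·1 + 313·(-1) = 42)
  q = 7: r = 19, s = 0 − 7·1 = -7, t = 1 − 7·(-1) = 8  (check: 355·(-7) + 313·8 = 19)
  q = 2: r = 4, s = 1 − 2·(-7) = 15, t = -1 − 2·8 = -17  (check: 355·15 + 313·(-17) = 4)
  q = 4: r = 3, s = -7 − 4·15 = -67, t = 8 − 4·(-17) = 76  (check: 355·(-67) + 313·76 = 3)
  q = 1: r = 1, s = 15 − 1·(-67) = 82, t = -17 − 1·76 = -93  (check: 355·82 + 313·(-93) = 1)
The row with r = 1 (the gcd) gives the Bezout coefficients s = 82, t = -93.
Result: 355 · (82) + 313 · (-93) = 1.

gcd(355, 313) = 1; s = 82, t = -93 (check: 355·82 + 313·(-93) = 1).


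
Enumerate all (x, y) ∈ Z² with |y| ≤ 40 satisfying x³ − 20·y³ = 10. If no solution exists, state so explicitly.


The equation is x³ - 20y³ = 10. For fixed y, x³ = 20·y³ + 10, so a solution requires the RHS to be a perfect cube.
Strategy: iterate y from -40 to 40, compute RHS = 20·y³ + 10, and check whether it is a (positive or negative) perfect cube.
Check small values of y:
  y = 0: RHS = 10 is not a perfect cube.
  y = 1: RHS = 30 is not a perfect cube.
  y = -1: RHS = -10 is not a perfect cube.
  y = 2: RHS = 170 is not a perfect cube.
  y = -2: RHS = -150 is not a perfect cube.
  y = 3: RHS = 550 is not a perfect cube.
  y = -3: RHS = -530 is not a perfect cube.
Continuing the search up to |y| = 40 finds no solutions either.
No (x, y) in the scanned range satisfies the equation.

No integer solutions with |y| ≤ 40.


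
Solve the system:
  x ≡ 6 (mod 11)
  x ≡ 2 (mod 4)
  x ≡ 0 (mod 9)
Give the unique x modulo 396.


Moduli 11, 4, 9 are pairwise coprime; by CRT there is a unique solution modulo M = 11 · 4 · 9 = 396.
Solve pairwise, accumulating the modulus:
  Start with x ≡ 6 (mod 11).
  Combine with x ≡ 2 (mod 4): since gcd(11, 4) = 1, we get a unique residue mod 44.
    Write x = 6 + 11·t and substitute into x ≡ 2 (mod 4): 11·t ≡ 2 − 6 = -4 (mod 4).
    Reduce coefficients mod 4: 3·t ≡ 0 (mod 4).
    The inverse of 3 mod 4 is 3 (since 3·3 = 9 = 2·4 + 1), so t ≡ 3·0 = 0 ≡ 0 (mod 4).
    Then x = 6 + 11·0 = 6, valid modulo lcm(11, 4) = 44: x ≡ 6 (mod 44).
  Combine with x ≡ 0 (mod 9): since gcd(44, 9) = 1, we get a unique residue mod 396.
    Write x = 6 + 44·t and substitute into x ≡ 0 (mod 9): 44·t ≡ 0 − 6 = -6 (mod 9).
    Reduce coefficients mod 9: 8·t ≡ 3 (mod 9).
    The inverse of 8 mod 9 is 8 (since 8·8 = 64 = 7·9 + 1), so t ≡ 8·3 = 24 ≡ 6 (mod 9).
    Then x = 6 + 44·6 = 270, valid modulo lcm(44, 9) = 396: x ≡ 270 (mod 396).
Verify: 270 mod 11 = 6 ✓, 270 mod 4 = 2 ✓, 270 mod 9 = 0 ✓.

x ≡ 270 (mod 396).


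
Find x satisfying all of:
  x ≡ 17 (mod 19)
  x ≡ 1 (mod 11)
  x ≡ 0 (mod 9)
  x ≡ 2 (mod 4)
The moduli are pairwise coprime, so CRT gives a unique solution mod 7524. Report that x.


Product of moduli M = 19 · 11 · 9 · 4 = 7524.
Merge one congruence at a time:
  Start: x ≡ 17 (mod 19).
  Combine with x ≡ 1 (mod 11); new modulus lcm = 209.
    Write x = 17 + 19·t and substitute into x ≡ 1 (mod 11): 19·t ≡ 1 − 17 = -16 (mod 11).
    Reduce coefficients mod 11: 8·t ≡ 6 (mod 11).
    The inverse of 8 mod 11 is 7 (since 8·7 = 56 = 5·11 + 1), so t ≡ 7·6 = 42 ≡ 9 (mod 11).
    Then x = 17 + 19·9 = 188, valid modulo lcm(19, 11) = 209: x ≡ 188 (mod 209).
  Combine with x ≡ 0 (mod 9); new modulus lcm = 1881.
    Write x = 188 + 209·t and substitute into x ≡ 0 (mod 9): 209·t ≡ 0 − 188 = -188 (mod 9).
    Reduce coefficients mod 9: 2·t ≡ 1 (mod 9).
    The inverse of 2 mod 9 is 5 (since 2·5 = 10 = 1·9 + 1), so t ≡ 5·1 = 5 ≡ 5 (mod 9).
    Then x = 188 + 209·5 = 1233, valid modulo lcm(209, 9) = 1881: x ≡ 1233 (mod 1881).
  Combine with x ≡ 2 (mod 4); new modulus lcm = 7524.
    Write x = 1233 + 1881·t and substitute into x ≡ 2 (mod 4): 1881·t ≡ 2 − 1233 = -1231 (mod 4).
    Reduce coefficients mod 4: 1·t ≡ 1 (mod 4).
    So t ≡ 1 (mod 4).
    Then x = 1233 + 1881·1 = 3114, valid modulo lcm(1881, 4) = 7524: x ≡ 3114 (mod 7524).
Verify against each original: 3114 mod 19 = 17, 3114 mod 11 = 1, 3114 mod 9 = 0, 3114 mod 4 = 2.

x ≡ 3114 (mod 7524).


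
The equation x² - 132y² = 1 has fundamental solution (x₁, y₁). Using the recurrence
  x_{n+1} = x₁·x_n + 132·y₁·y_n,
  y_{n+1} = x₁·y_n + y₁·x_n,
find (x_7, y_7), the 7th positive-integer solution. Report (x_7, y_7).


Step 1: Find the fundamental solution (x₁, y₁) of x² - 132y² = 1.
  Expand √132 as a continued fraction. a₀ = ⌊√132⌋ = 11; iterate m_{k+1} = d_k·a_k − m_k, d_{k+1} = (132 − m_{k+1}²)/d_k, a_{k+1} = ⌊(a₀ + m_{k+1})/d_{k+1}⌋ (starting m₀ = 0, d₀ = 1), with convergents p_k = a_k·p_{k-1} + p_{k-2}, q_k = a_k·q_{k-1} + q_{k-2} (p₋₁ = 1, q₋₁ = 0):
  k = 0: a₀ = 11; p₀/q₀ = 11/1; p₀² − 132·q₀² = 121 − 132 = -11.
  k = 1: m = 11, d = 11, a = ⌊(11 + 11)/11⌋ = 2; p/q = (2·11 + 1)/(2·1 + 0) = 23/2; p² − 132·q² = 529 − 528 = 1.
  The first convergent with p² − 132·q² = 1 gives the fundamental solution (x₁, y₁) = (23, 2).
Step 2: Apply the recurrence (x_{n+1}, y_{n+1}) = (x₁x_n + 132y₁y_n, x₁y_n + y₁x_n) repeatedly.
  From (x_1, y_1) = (23, 2): x_2 = 23·23 + 132·2·2 = 1057; y_2 = 23·2 + 2·23 = 92.
  From (x_2, y_2) = (1057, 92): x_3 = 23·1057 + 132·2·92 = 48599; y_3 = 23·92 + 2·1057 = 4230.
  From (x_3, y_3) = (48599, 4230): x_4 = 23·48599 + 132·2·4230 = 2234497; y_4 = 23·4230 + 2·48599 = 194488.
  From (x_4, y_4) = (2234497, 194488): x_5 = 23·2234497 + 132·2·194488 = 102738263; y_5 = 23·194488 + 2·2234497 = 8942218.
  From (x_5, y_5) = (102738263, 8942218): x_6 = 23·102738263 + 132·2·8942218 = 4723725601; y_6 = 23·8942218 + 2·102738263 = 411147540.
  From (x_6, y_6) = (4723725601, 411147540): x_7 = 23·4723725601 + 132·2·411147540 = 217188639383; y_7 = 23·411147540 + 2·4723725601 = 18903844622.
Step 3: Verify x_7² - 132·y_7² = 47170905077038818620689 - 47170905077038818620688 = 1 (should be 1). ✓

(x_1, y_1) = (23, 2); (x_7, y_7) = (217188639383, 18903844622).


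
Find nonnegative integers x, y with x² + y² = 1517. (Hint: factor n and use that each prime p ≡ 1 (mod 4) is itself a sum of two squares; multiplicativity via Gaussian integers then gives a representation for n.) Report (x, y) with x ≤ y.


Step 1: Factor n = 1517 = 37 · 41.
Step 2: Check the mod-4 condition on each prime factor: 37 ≡ 1 (mod 4), exponent 1; 41 ≡ 1 (mod 4), exponent 1.
All primes ≡ 3 (mod 4) appear to even exponent (or don't appear), so by the two-squares theorem n IS expressible as a sum of two squares.
Step 3: Build a representation. Here n = 37 · 41 is a product of primes ≡ 1 (mod 4). Each prime p ≡ 1 (mod 4) is itself a sum of two squares; find a² by testing p − a² for a perfect square:
  37: 37 − 1² = 36 = 6² ⇒ 37 = 1² + 6².
  41: 41 − 1² = 40, 41 − 2² = 37, 41 − 3² = 32, 41 − 4² = 25 = 5² ⇒ 41 = 4² + 5².
  Combine using the Brahmagupta–Fibonacci identity (a² + b²)(c² + d²) = (ac − bd)² + (ad + bc)² = (ac + bd)² + (ad − bc)²:
  37 · 41 = 1517: from (1² + 6²)(4² + 5²), take (1·4 − 6·5, 1·5 + 6·4) = (4 − 30, 5 + 24) = (-26, 29); dropping signs (only squares matter) gives (26, 29); check 26² + 29² = 676 + 841 = 1517 ✓.
Step 4: Order so x ≤ y and verify: 26² + 29² = 676 + 841 = 1517 = n. ✓

n = 1517 = 26² + 29² (one valid representation with x ≤ y).


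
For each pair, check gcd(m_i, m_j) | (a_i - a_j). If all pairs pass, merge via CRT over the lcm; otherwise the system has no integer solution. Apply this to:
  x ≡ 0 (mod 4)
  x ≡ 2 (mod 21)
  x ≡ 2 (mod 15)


Moduli 4, 21, 15 are not pairwise coprime, so CRT works modulo lcm(m_i) when all pairwise compatibility conditions hold.
Pairwise compatibility: gcd(m_i, m_j) must divide a_i - a_j for every pair.
Merge one congruence at a time:
  Start: x ≡ 0 (mod 4).
  Combine with x ≡ 2 (mod 21): gcd(4, 21) = 1; 2 - 0 = 2, which IS divisible by 1, so compatible.
    Write x = 0 + 4·t and substitute into x ≡ 2 (mod 21): 4·t ≡ 2 − 0 = 2 (mod 21).
    The inverse of 4 mod 21 is 16 (since 4·16 = 64 = 3·21 + 1), so t ≡ 16·2 = 32 ≡ 11 (mod 21).
    Then x = 0 + 4·11 = 44, valid modulo lcm(4, 21) = 84: x ≡ 44 (mod 84).
  Combine with x ≡ 2 (mod 15): gcd(84, 15) = 3; 2 - 44 = -42, which IS divisible by 3, so compatible.
    Write x = 44 + 84·t and substitute into x ≡ 2 (mod 15): 84·t ≡ 2 − 44 = -42 (mod 15).
    Divide the congruence (and modulus) by g = 3: 28·t ≡ -14 (mod 5).
    Reduce coefficients mod 5: 3·t ≡ 1 (mod 5).
    The inverse of 3 mod 5 is 2 (since 3·2 = 6 = 1·5 + 1), so t ≡ 2·1 = 2 ≡ 2 (mod 5).
    Then x = 44 + 84·2 = 212, valid modulo lcm(84, 15) = 420: x ≡ 212 (mod 420).
Verify: 212 mod 4 = 0, 212 mod 21 = 2, 212 mod 15 = 2.

x ≡ 212 (mod 420).


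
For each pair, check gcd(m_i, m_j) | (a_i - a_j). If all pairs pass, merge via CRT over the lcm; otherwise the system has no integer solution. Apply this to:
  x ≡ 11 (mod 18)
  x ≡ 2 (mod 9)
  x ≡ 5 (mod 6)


Moduli 18, 9, 6 are not pairwise coprime, so CRT works modulo lcm(m_i) when all pairwise compatibility conditions hold.
Pairwise compatibility: gcd(m_i, m_j) must divide a_i - a_j for every pair.
Merge one congruence at a time:
  Start: x ≡ 11 (mod 18).
  Combine with x ≡ 2 (mod 9): gcd(18, 9) = 9; 2 - 11 = -9, which IS divisible by 9, so compatible.
    Write x = 11 + 18·t and substitute into x ≡ 2 (mod 9): 18·t ≡ 2 − 11 = -9 (mod 9).
    Divide the congruence (and modulus) by g = 9: 2·t ≡ -1 (mod 1).
    Modulo 1 every t works; take t = 0.
    Then x = 11 + 18·0 = 11, valid modulo lcm(18, 9) = 18: x ≡ 11 (mod 18).
  Combine with x ≡ 5 (mod 6): gcd(18, 6) = 6; 5 - 11 = -6, which IS divisible by 6, so compatible.
    Write x = 11 + 18·t and substitute into x ≡ 5 (mod 6): 18·t ≡ 5 − 11 = -6 (mod 6).
    Divide the congruence (and modulus) by g = 6: 3·t ≡ -1 (mod 1).
    Modulo 1 every t works; take t = 0.
    Then x = 11 + 18·0 = 11, valid modulo lcm(18, 6) = 18: x ≡ 11 (mod 18).
Verify: 11 mod 18 = 11, 11 mod 9 = 2, 11 mod 6 = 5.

x ≡ 11 (mod 18).


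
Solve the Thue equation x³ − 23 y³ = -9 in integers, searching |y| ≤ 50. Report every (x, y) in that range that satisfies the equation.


The equation is x³ - 23y³ = -9. For fixed y, x³ = 23·y³ − 9, so a solution requires the RHS to be a perfect cube.
Strategy: iterate y from -50 to 50, compute RHS = 23·y³ − 9, and check whether it is a (positive or negative) perfect cube.
Check small values of y:
  y = 0: RHS = -9 is not a perfect cube.
  y = 1: RHS = 14 is not a perfect cube.
  y = -1: RHS = -32 is not a perfect cube.
  y = 2: RHS = 175 is not a perfect cube.
  y = -2: RHS = -193 is not a perfect cube.
  y = 3: RHS = 612 is not a perfect cube.
  y = -3: RHS = -630 is not a perfect cube.
Continuing the search up to |y| = 50 finds no solutions either.
No (x, y) in the scanned range satisfies the equation.

No integer solutions with |y| ≤ 50.


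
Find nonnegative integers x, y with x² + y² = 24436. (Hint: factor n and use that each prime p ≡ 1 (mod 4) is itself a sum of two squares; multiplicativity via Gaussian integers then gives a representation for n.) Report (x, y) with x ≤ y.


Step 1: Factor n = 24436 = 2^2 · 41 · 149.
Step 2: Check the mod-4 condition on each prime factor: 2 = 2 (special); 41 ≡ 1 (mod 4), exponent 1; 149 ≡ 1 (mod 4), exponent 1.
All primes ≡ 3 (mod 4) appear to even exponent (or don't appear), so by the two-squares theorem n IS expressible as a sum of two squares.
Step 3: Build a representation. Group n = k² · m with k = 2 and m = 41 · 149 = 6109 (a product of primes ≡ 1 (mod 4)); a representation of m scales to one of n via (k·x)² + (k·y)² = k²(x² + y²). Each prime p ≡ 1 (mod 4) is itself a sum of two squares; find a² by testing p − a² for a perfect square:
  41: 41 − 1² = 40, 41 − 2² = 37, 41 − 3² = 32, 41 − 4² = 25 = 5² ⇒ 41 = 4² + 5².
  149: 149 − 1² = 148, 149 − 2² = 145, 149 − 3² = 140, 149 − 4² = 133, 149 − 5² = 124, 149 − 6² = 113, 149 − 7² = 100 = 10² ⇒ 149 = 7² + 10².
  Combine using the Brahmagupta–Fibonacci identity (a² + b²)(c² + d²) = (ac − bd)² + (ad + bc)² = (ac + bd)² + (ad − bc)²:
  41 · 149 = 6109: from (4² + 5²)(7² + 10²), take (4·7 − 5·10, 4·10 + 5·7) = (28 − 50, 40 + 35) = (-22, 75); dropping signs (only squares matter) gives (22, 75); check 22² + 75² = 484 + 5625 = 6109 ✓.
  Scale by k = 2: (2·22, 2·75) = (44, 150).
Step 4: Order so x ≤ y and verify: 44² + 150² = 1936 + 22500 = 24436 = n. ✓

n = 24436 = 44² + 150² (one valid representation with x ≤ y).


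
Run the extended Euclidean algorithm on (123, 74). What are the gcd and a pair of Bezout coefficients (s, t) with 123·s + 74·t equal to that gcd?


Euclidean algorithm on (123, 74) — divide until remainder is 0:
  123 = 1 · 74 + 49
  74 = 1 · 49 + 25
  49 = 1 · 25 + 24
  25 = 1 · 24 + 1
  24 = 24 · 1 + 0
gcd(123, 74) = 1.
Track Bezout coefficients alongside the remainders: start with r₀ = 123 = a·1 + b·0 (s = 1, t = 0) and r₁ = 74 = a·0 + b·1 (s = 0, t = 1); each new remainder r_{k+1} = r_{k-1} − q_k·r_k inherits s_{k+1} = s_{k-1} − q_k·s_k, t_{k+1} = t_{k-1} − q_k·t_k, so r_k = a·s_k + b·t_k at every step:
  q = 1: r = 49, s = 1 − 1·0 = 1, t = 0 − 1·1 = -1  (check: 123·1 + 74·(-1) = 49)
  q = 1: r = 25, s = 0 − 1·1 = -1, t = 1 − 1·(-1) = 2  (check: 123·(-1) + 74·2 = 25)
  q = 1: r = 24, s = 1 − 1·(-1) = 2, t = -1 − 1·2 = -3  (check: 123·2 + 74·(-3) = 24)
  q = 1: r = 1, s = -1 − 1·2 = -3, t = 2 − 1·(-3) = 5  (check: 123·(-3) + 74·5 = 1)
The row with r = 1 (the gcd) gives the Bezout coefficients s = -3, t = 5.
Result: 123 · (-3) + 74 · (5) = 1.

gcd(123, 74) = 1; s = -3, t = 5 (check: 123·(-3) + 74·5 = 1).


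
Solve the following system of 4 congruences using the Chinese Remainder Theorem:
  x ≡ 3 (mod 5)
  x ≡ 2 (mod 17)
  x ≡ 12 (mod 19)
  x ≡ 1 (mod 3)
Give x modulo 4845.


Product of moduli M = 5 · 17 · 19 · 3 = 4845.
Merge one congruence at a time:
  Start: x ≡ 3 (mod 5).
  Combine with x ≡ 2 (mod 17); new modulus lcm = 85.
    Write x = 3 + 5·t and substitute into x ≡ 2 (mod 17): 5·t ≡ 2 − 3 = -1 (mod 17).
    Reduce coefficients mod 17: 5·t ≡ 16 (mod 17).
    The inverse of 5 mod 17 is 7 (since 5·7 = 35 = 2·17 + 1), so t ≡ 7·16 = 112 ≡ 10 (mod 17).
    Then x = 3 + 5·10 = 53, valid modulo lcm(5, 17) = 85: x ≡ 53 (mod 85).
  Combine with x ≡ 12 (mod 19); new modulus lcm = 1615.
    Write x = 53 + 85·t and substitute into x ≡ 12 (mod 19): 85·t ≡ 12 − 53 = -41 (mod 19).
    Reduce coefficients mod 19: 9·t ≡ 16 (mod 19).
    The inverse of 9 mod 19 is 17 (since 9·17 = 153 = 8·19 + 1), so t ≡ 17·16 = 272 ≡ 6 (mod 19).
    Then x = 53 + 85·6 = 563, valid modulo lcm(85, 19) = 1615: x ≡ 563 (mod 1615).
  Combine with x ≡ 1 (mod 3); new modulus lcm = 4845.
    Write x = 563 + 1615·t and substitute into x ≡ 1 (mod 3): 1615·t ≡ 1 − 563 = -562 (mod 3).
    Reduce coefficients mod 3: 1·t ≡ 2 (mod 3).
    So t ≡ 2 (mod 3).
    Then x = 563 + 1615·2 = 3793, valid modulo lcm(1615, 3) = 4845: x ≡ 3793 (mod 4845).
Verify against each original: 3793 mod 5 = 3, 3793 mod 17 = 2, 3793 mod 19 = 12, 3793 mod 3 = 1.

x ≡ 3793 (mod 4845).


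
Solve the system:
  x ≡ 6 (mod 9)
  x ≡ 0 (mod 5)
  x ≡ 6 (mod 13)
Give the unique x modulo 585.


Moduli 9, 5, 13 are pairwise coprime; by CRT there is a unique solution modulo M = 9 · 5 · 13 = 585.
Solve pairwise, accumulating the modulus:
  Start with x ≡ 6 (mod 9).
  Combine with x ≡ 0 (mod 5): since gcd(9, 5) = 1, we get a unique residue mod 45.
    Write x = 6 + 9·t and substitute into x ≡ 0 (mod 5): 9·t ≡ 0 − 6 = -6 (mod 5).
    Reduce coefficients mod 5: 4·t ≡ 4 (mod 5).
    The inverse of 4 mod 5 is 4 (since 4·4 = 16 = 3·5 + 1), so t ≡ 4·4 = 16 ≡ 1 (mod 5).
    Then x = 6 + 9·1 = 15, valid modulo lcm(9, 5) = 45: x ≡ 15 (mod 45).
  Combine with x ≡ 6 (mod 13): since gcd(45, 13) = 1, we get a unique residue mod 585.
    Write x = 15 + 45·t and substitute into x ≡ 6 (mod 13): 45·t ≡ 6 − 15 = -9 (mod 13).
    Reduce coefficients mod 13: 6·t ≡ 4 (mod 13).
    The inverse of 6 mod 13 is 11 (since 6·11 = 66 = 5·13 + 1), so t ≡ 11·4 = 44 ≡ 5 (mod 13).
    Then x = 15 + 45·5 = 240, valid modulo lcm(45, 13) = 585: x ≡ 240 (mod 585).
Verify: 240 mod 9 = 6 ✓, 240 mod 5 = 0 ✓, 240 mod 13 = 6 ✓.

x ≡ 240 (mod 585).


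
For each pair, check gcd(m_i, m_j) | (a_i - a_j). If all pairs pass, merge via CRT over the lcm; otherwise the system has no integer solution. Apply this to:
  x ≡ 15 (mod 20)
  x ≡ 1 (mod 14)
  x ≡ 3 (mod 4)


Moduli 20, 14, 4 are not pairwise coprime, so CRT works modulo lcm(m_i) when all pairwise compatibility conditions hold.
Pairwise compatibility: gcd(m_i, m_j) must divide a_i - a_j for every pair.
Merge one congruence at a time:
  Start: x ≡ 15 (mod 20).
  Combine with x ≡ 1 (mod 14): gcd(20, 14) = 2; 1 - 15 = -14, which IS divisible by 2, so compatible.
    Write x = 15 + 20·t and substitute into x ≡ 1 (mod 14): 20·t ≡ 1 − 15 = -14 (mod 14).
    Divide the congruence (and modulus) by g = 2: 10·t ≡ -7 (mod 7).
    Reduce coefficients mod 7: 3·t ≡ 0 (mod 7).
    The inverse of 3 mod 7 is 5 (since 3·5 = 15 = 2·7 + 1), so t ≡ 5·0 = 0 ≡ 0 (mod 7).
    Then x = 15 + 20·0 = 15, valid modulo lcm(20, 14) = 140: x ≡ 15 (mod 140).
  Combine with x ≡ 3 (mod 4): gcd(140, 4) = 4; 3 - 15 = -12, which IS divisible by 4, so compatible.
    Write x = 15 + 140·t and substitute into x ≡ 3 (mod 4): 140·t ≡ 3 − 15 = -12 (mod 4).
    Divide the congruence (and modulus) by g = 4: 35·t ≡ -3 (mod 1).
    Modulo 1 every t works; take t = 0.
    Then x = 15 + 140·0 = 15, valid modulo lcm(140, 4) = 140: x ≡ 15 (mod 140).
Verify: 15 mod 20 = 15, 15 mod 14 = 1, 15 mod 4 = 3.

x ≡ 15 (mod 140).


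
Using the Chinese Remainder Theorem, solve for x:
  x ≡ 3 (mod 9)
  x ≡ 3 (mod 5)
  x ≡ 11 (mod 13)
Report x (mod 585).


Moduli 9, 5, 13 are pairwise coprime; by CRT there is a unique solution modulo M = 9 · 5 · 13 = 585.
Solve pairwise, accumulating the modulus:
  Start with x ≡ 3 (mod 9).
  Combine with x ≡ 3 (mod 5): since gcd(9, 5) = 1, we get a unique residue mod 45.
    Write x = 3 + 9·t and substitute into x ≡ 3 (mod 5): 9·t ≡ 3 − 3 = 0 (mod 5).
    Reduce coefficients mod 5: 4·t ≡ 0 (mod 5).
    The inverse of 4 mod 5 is 4 (since 4·4 = 16 = 3·5 + 1), so t ≡ 4·0 = 0 ≡ 0 (mod 5).
    Then x = 3 + 9·0 = 3, valid modulo lcm(9, 5) = 45: x ≡ 3 (mod 45).
  Combine with x ≡ 11 (mod 13): since gcd(45, 13) = 1, we get a unique residue mod 585.
    Write x = 3 + 45·t and substitute into x ≡ 11 (mod 13): 45·t ≡ 11 − 3 = 8 (mod 13).
    Reduce coefficients mod 13: 6·t ≡ 8 (mod 13).
    The inverse of 6 mod 13 is 11 (since 6·11 = 66 = 5·13 + 1), so t ≡ 11·8 = 88 ≡ 10 (mod 13).
    Then x = 3 + 45·10 = 453, valid modulo lcm(45, 13) = 585: x ≡ 453 (mod 585).
Verify: 453 mod 9 = 3 ✓, 453 mod 5 = 3 ✓, 453 mod 13 = 11 ✓.

x ≡ 453 (mod 585).
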